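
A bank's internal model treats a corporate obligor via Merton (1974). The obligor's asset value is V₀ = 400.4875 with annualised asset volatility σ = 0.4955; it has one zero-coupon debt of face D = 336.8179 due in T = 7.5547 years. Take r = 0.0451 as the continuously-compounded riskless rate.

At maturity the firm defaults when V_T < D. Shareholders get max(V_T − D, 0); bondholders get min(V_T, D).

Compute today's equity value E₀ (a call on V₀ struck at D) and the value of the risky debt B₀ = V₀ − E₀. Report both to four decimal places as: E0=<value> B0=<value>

d₁ = [ln(V₀/D) + (r + σ²/2)T] / (σ√T)
   = [ln(400.4875/336.8179) + (0.0451 + 0.5·0.4955²)·7.5547] / (0.4955·√7.5547)
   = [0.173140 + 1.268133] / 1.361922 = 1.058264
d₂ = d₁ − σ√T = 1.058264 − 1.361922 = -0.303658
N(d₁) = 0.855032,  N(d₂) = 0.380694,  e^(−rT) = 0.711260
E₀ = V₀·N(d₁) − D·e^(−rT)·N(d₂)
   = 400.4875·0.855032 − 336.8179·0.711260·0.380694 = 251.228743
B₀ = V₀ − E₀ = 400.4875 − 251.228743 = 149.258757

E0=251.2287 B0=149.2588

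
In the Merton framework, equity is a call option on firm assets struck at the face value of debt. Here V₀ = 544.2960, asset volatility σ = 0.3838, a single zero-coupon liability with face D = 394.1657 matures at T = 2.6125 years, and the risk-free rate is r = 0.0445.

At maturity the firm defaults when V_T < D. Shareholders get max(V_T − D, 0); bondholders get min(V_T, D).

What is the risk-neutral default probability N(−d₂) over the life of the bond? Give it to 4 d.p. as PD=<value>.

d₁ = [ln(V₀/D) + (r + σ²/2)T] / (σ√T)
   = [ln(544.2960/394.1657) + (0.0445 + 0.5·0.3838²)·2.6125] / (0.3838·√2.6125)
   = [0.322722 + 0.308670] / 0.620345 = 1.017808
d₂ = d₁ − σ√T = 1.017808 − 0.620345 = 0.397463
risk-neutral PD = N(−d₂) = N(-0.397463) = 0.345513

PD=0.3455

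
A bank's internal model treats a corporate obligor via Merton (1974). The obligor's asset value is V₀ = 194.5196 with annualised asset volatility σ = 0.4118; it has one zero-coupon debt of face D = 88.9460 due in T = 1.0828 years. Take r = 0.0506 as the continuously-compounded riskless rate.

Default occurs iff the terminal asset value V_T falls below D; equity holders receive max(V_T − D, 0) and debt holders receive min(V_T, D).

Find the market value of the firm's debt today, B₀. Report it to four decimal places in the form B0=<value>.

B0=83.6868

d₁ = [ln(V₀/D) + (r + σ²/2)T] / (σ√T)
   = [ln(194.5196/88.9460) + (0.0506 + 0.5·0.4118²)·1.0828] / (0.4118·√1.0828)
   = [0.782503 + 0.146600] / 0.428510 = 2.168221
d₂ = d₁ − σ√T = 2.168221 − 0.428510 = 1.739712
N(d₁) = 0.984929,  N(d₂) = 0.959045,  e^(−rT) = 0.946684
E₀ = V₀·N(d₁) − D·e^(−rT)·N(d₂)
   = 194.5196·0.984929 − 88.9460·0.946684·0.959045 = 110.832784
B₀ = V₀ − E₀ = 194.5196 − 110.832784 = 83.686816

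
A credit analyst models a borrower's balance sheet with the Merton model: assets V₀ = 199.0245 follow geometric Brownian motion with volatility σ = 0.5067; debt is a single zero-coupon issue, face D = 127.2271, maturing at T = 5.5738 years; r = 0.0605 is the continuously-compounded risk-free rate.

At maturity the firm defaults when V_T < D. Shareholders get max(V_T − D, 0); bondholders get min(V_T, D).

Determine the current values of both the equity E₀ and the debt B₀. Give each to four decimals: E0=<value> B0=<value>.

d₁ = [ln(V₀/D) + (r + σ²/2)T] / (σ√T)
   = [ln(199.0245/127.2271) + (0.0605 + 0.5·0.5067²)·5.5738] / (0.5067·√5.5738)
   = [0.447454 + 1.052737] / 1.196263 = 1.254065
d₂ = d₁ − σ√T = 1.254065 − 1.196263 = 0.057802
N(d₁) = 0.895091,  N(d₂) = 0.523047,  e^(−rT) = 0.713755
E₀ = V₀·N(d₁) − D·e^(−rT)·N(d₂)
   = 199.0245·0.895091 − 127.2271·0.713755·0.523047 = 130.647616
B₀ = V₀ − E₀ = 199.0245 − 130.647616 = 68.376884

E0=130.6476 B0=68.3769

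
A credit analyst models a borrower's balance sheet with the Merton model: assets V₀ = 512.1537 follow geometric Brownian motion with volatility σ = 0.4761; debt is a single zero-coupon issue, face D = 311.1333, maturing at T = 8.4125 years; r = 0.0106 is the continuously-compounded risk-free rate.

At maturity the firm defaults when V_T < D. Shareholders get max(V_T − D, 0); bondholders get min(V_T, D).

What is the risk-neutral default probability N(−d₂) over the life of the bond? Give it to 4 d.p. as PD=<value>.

d₁ = [ln(V₀/D) + (r + σ²/2)T] / (σ√T)
   = [ln(512.1537/311.1333) + (0.0106 + 0.5·0.4761²)·8.4125] / (0.4761·√8.4125)
   = [0.498403 + 1.042608] / 1.380895 = 1.115951
d₂ = d₁ − σ√T = 1.115951 − 1.380895 = -0.264944
risk-neutral PD = N(−d₂) = N(0.264944) = 0.604474

PD=0.6045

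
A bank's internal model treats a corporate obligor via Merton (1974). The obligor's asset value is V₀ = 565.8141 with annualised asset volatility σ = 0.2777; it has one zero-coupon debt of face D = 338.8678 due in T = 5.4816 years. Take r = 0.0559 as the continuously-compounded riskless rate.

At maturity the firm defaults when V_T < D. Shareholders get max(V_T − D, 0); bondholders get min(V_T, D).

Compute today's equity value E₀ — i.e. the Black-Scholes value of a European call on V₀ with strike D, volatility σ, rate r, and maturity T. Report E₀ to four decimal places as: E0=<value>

d₁ = [ln(V₀/D) + (r + σ²/2)T] / (σ√T)
   = [ln(565.8141/338.8678) + (0.0559 + 0.5·0.2777²)·5.4816] / (0.2777·√5.4816)
   = [0.512656 + 0.517785] / 0.650174 = 1.584868
d₂ = d₁ − σ√T = 1.584868 − 0.650174 = 0.934694
N(d₁) = 0.943502,  N(d₂) = 0.825027,  e^(−rT) = 0.736076
E₀ = V₀·N(d₁) − D·e^(−rT)·N(d₂)
   = 565.8141·0.943502 − 338.8678·0.736076·0.825027 = 328.058034

E0=328.0580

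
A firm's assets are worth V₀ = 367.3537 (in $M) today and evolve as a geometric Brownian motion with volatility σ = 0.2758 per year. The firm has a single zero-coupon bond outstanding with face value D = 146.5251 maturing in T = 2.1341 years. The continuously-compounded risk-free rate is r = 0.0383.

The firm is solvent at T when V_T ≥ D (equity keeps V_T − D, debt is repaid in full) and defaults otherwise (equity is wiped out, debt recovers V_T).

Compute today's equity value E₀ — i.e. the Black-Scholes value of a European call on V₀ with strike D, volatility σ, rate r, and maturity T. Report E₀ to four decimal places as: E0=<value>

d₁ = [ln(V₀/D) + (r + σ²/2)T] / (σ√T)
   = [ln(367.3537/146.5251) + (0.0383 + 0.5·0.2758²)·2.1341] / (0.2758·√2.1341)
   = [0.919128 + 0.162902] / 0.402904 = 2.685578
d₂ = d₁ − σ√T = 2.685578 − 0.402904 = 2.282674
N(d₁) = 0.996380,  N(d₂) = 0.988775,  e^(−rT) = 0.921515
E₀ = V₀·N(d₁) − D·e^(−rT)·N(d₂)
   = 367.3537·0.996380 − 146.5251·0.921515·0.988775 = 232.514322

E0=232.5143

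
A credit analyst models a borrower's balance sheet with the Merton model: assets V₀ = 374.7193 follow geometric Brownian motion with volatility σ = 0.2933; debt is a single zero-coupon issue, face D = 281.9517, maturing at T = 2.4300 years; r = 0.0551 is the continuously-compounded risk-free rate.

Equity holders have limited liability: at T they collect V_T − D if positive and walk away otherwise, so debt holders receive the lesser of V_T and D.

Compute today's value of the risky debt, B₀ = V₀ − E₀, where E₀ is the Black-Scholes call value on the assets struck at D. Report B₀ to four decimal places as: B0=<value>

B0=233.2554

d₁ = [ln(V₀/D) + (r + σ²/2)T] / (σ√T)
   = [ln(374.7193/281.9517) + (0.0551 + 0.5·0.2933²)·2.4300] / (0.2933·√2.4300)
   = [0.284441 + 0.238413] / 0.457209 = 1.143578
d₂ = d₁ − σ√T = 1.143578 − 0.457209 = 0.686369
N(d₁) = 0.873601,  N(d₂) = 0.753760,  e^(−rT) = 0.874684
E₀ = V₀·N(d₁) − D·e^(−rT)·N(d₂)
   = 374.7193·0.873601 − 281.9517·0.874684·0.753760 = 141.463924
B₀ = V₀ − E₀ = 374.7193 − 141.463924 = 233.255376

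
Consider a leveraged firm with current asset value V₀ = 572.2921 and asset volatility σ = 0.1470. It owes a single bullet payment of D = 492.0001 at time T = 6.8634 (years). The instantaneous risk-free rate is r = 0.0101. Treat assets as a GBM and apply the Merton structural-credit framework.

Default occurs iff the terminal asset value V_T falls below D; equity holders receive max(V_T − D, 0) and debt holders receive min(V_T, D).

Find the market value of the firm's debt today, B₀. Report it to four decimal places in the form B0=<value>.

B0=424.5842

d₁ = [ln(V₀/D) + (r + σ²/2)T] / (σ√T)
   = [ln(572.2921/492.0001) + (0.0101 + 0.5·0.1470²)·6.8634] / (0.1470·√6.8634)
   = [0.151171 + 0.143476] / 0.385112 = 0.765093
d₂ = d₁ − σ√T = 0.765093 − 0.385112 = 0.379981
N(d₁) = 0.777892,  N(d₂) = 0.648020,  e^(−rT) = 0.933028
E₀ = V₀·N(d₁) − D·e^(−rT)·N(d₂)
   = 572.2921·0.777892 − 492.0001·0.933028·0.648020 = 147.707863
B₀ = V₀ − E₀ = 572.2921 − 147.707863 = 424.584237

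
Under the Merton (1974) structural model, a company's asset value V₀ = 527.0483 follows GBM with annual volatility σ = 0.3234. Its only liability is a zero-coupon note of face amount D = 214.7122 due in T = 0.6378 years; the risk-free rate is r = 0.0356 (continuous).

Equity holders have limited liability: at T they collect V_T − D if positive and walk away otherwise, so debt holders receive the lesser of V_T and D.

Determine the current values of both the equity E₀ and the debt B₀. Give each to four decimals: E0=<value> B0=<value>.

d₁ = [ln(V₀/D) + (r + σ²/2)T] / (σ√T)
   = [ln(527.0483/214.7122) + (0.0356 + 0.5·0.3234²)·0.6378] / (0.3234·√0.6378)
   = [0.897994 + 0.056059] / 0.258275 = 3.693941
d₂ = d₁ − σ√T = 3.693941 − 0.258275 = 3.435666
N(d₁) = 0.999890,  N(d₂) = 0.999704,  e^(−rT) = 0.977550
E₀ = V₀·N(d₁) − D·e^(−rT)·N(d₂)
   = 527.0483·0.999890 − 214.7122·0.977550·0.999704 = 317.160202
B₀ = V₀ − E₀ = 527.0483 − 317.160202 = 209.888098

E0=317.1602 B0=209.8881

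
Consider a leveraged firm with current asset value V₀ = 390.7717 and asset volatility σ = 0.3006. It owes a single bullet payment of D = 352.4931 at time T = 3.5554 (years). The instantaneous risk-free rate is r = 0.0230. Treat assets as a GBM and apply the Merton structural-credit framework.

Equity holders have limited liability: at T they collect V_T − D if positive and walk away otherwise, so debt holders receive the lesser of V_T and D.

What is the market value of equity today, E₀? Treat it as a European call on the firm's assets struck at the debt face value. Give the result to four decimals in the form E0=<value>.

d₁ = [ln(V₀/D) + (r + σ²/2)T] / (σ√T)
   = [ln(390.7717/352.4931) + (0.0230 + 0.5·0.3006²)·3.5554] / (0.3006·√3.5554)
   = [0.103092 + 0.242408] / 0.566804 = 0.609558
d₂ = d₁ − σ√T = 0.609558 − 0.566804 = 0.042754
N(d₁) = 0.728923,  N(d₂) = 0.517051,  e^(−rT) = 0.921480
E₀ = V₀·N(d₁) − D·e^(−rT)·N(d₂)
   = 390.7717·0.728923 − 352.4931·0.921480·0.517051 = 116.896248

E0=116.8962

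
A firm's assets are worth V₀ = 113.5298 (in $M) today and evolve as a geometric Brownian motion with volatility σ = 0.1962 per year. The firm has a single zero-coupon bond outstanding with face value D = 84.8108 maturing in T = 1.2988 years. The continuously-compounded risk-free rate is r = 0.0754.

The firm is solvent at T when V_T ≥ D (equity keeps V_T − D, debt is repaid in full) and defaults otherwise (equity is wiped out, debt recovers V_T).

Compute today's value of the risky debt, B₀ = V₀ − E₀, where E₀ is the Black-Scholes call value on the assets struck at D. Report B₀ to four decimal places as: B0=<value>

B0=76.5562

d₁ = [ln(V₀/D) + (r + σ²/2)T] / (σ√T)
   = [ln(113.5298/84.8108) + (0.0754 + 0.5·0.1962²)·1.2988] / (0.1962·√1.2988)
   = [0.291642 + 0.122928] / 0.223599 = 1.854078
d₂ = d₁ − σ√T = 1.854078 − 0.223599 = 1.630479
N(d₁) = 0.968136,  N(d₂) = 0.948500,  e^(−rT) = 0.906713
E₀ = V₀·N(d₁) − D·e^(−rT)·N(d₂)
   = 113.5298·0.968136 − 84.8108·0.906713·0.948500 = 36.973561
B₀ = V₀ − E₀ = 113.5298 − 36.973561 = 76.556239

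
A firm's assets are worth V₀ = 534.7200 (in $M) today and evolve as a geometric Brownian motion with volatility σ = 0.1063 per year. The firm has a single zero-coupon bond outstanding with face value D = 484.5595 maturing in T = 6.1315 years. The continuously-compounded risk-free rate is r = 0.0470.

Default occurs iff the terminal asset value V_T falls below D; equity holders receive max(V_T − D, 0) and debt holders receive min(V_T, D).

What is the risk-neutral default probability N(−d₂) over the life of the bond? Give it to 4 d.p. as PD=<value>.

d₁ = [ln(V₀/D) + (r + σ²/2)T] / (σ√T)
   = [ln(534.7200/484.5595) + (0.0470 + 0.5·0.1063²)·6.1315] / (0.1063·√6.1315)
   = [0.098503 + 0.322823] / 0.263219 = 1.600668
d₂ = d₁ − σ√T = 1.600668 − 0.263219 = 1.337449
risk-neutral PD = N(−d₂) = N(-1.337449) = 0.090538

PD=0.0905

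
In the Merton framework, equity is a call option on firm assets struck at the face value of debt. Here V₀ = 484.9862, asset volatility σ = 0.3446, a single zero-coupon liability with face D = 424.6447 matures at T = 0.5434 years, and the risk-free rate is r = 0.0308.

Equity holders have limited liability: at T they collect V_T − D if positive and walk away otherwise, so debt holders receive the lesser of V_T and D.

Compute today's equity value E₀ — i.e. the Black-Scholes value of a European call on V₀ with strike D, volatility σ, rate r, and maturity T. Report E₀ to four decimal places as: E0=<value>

E0=86.9366

d₁ = [ln(V₀/D) + (r + σ²/2)T] / (σ√T)
   = [ln(484.9862/424.6447) + (0.0308 + 0.5·0.3446²)·0.5434] / (0.3446·√0.5434)
   = [0.132868 + 0.049001] / 0.254024 = 0.715949
d₂ = d₁ − σ√T = 0.715949 − 0.254024 = 0.461925
N(d₁) = 0.762989,  N(d₂) = 0.677933,  e^(−rT) = 0.983403
E₀ = V₀·N(d₁) − D·e^(−rT)·N(d₂)
   = 484.9862·0.762989 − 424.6447·0.983403·0.677933 = 86.936619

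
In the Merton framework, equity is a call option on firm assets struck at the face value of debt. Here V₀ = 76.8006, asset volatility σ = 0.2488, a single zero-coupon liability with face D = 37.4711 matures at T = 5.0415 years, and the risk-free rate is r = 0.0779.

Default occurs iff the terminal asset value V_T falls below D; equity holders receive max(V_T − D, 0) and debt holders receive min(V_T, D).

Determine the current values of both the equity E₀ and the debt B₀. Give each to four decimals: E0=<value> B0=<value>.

d₁ = [ln(V₀/D) + (r + σ²/2)T] / (σ√T)
   = [ln(76.8006/37.4711) + (0.0779 + 0.5·0.2488²)·5.0415] / (0.2488·√5.0415)
   = [0.717642 + 0.548771] / 0.558638 = 2.266967
d₂ = d₁ − σ√T = 2.266967 − 0.558638 = 1.708329
N(d₁) = 0.988304,  N(d₂) = 0.956212,  e^(−rT) = 0.675209
E₀ = V₀·N(d₁) − D·e^(−rT)·N(d₂)
   = 76.8006·0.988304 − 37.4711·0.675209·0.956212 = 51.709366
B₀ = V₀ − E₀ = 76.8006 − 51.709366 = 25.091234

E0=51.7094 B0=25.0912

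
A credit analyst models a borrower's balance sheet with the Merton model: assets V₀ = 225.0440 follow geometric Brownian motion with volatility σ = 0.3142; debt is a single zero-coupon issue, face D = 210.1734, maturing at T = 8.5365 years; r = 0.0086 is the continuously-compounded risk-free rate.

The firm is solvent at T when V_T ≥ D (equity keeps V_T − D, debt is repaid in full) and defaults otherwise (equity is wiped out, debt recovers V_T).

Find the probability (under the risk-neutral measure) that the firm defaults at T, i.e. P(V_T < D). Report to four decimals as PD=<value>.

PD=0.6197

d₁ = [ln(V₀/D) + (r + σ²/2)T] / (σ√T)
   = [ln(225.0440/210.1734) + (0.0086 + 0.5·0.3142²)·8.5365] / (0.3142·√8.5365)
   = [0.068363 + 0.494783] / 0.918007 = 0.613444
d₂ = d₁ − σ√T = 0.613444 − 0.918007 = -0.304564
risk-neutral PD = N(−d₂) = N(0.304564) = 0.619651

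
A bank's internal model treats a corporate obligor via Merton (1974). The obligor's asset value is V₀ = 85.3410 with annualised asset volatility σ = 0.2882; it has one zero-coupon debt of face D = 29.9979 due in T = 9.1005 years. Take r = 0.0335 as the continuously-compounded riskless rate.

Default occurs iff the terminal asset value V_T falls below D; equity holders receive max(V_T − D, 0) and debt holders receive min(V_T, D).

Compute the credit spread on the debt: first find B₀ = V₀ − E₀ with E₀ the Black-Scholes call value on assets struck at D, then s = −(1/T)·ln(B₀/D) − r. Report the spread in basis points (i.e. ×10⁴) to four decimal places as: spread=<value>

spread=46.3877

d₁ = [ln(V₀/D) + (r + σ²/2)T] / (σ√T)
   = [ln(85.3410/29.9979) + (0.0335 + 0.5·0.2882²)·9.1005] / (0.2882·√9.1005)
   = [1.045528 + 0.682807] / 0.869414 = 1.987931
d₂ = d₁ − σ√T = 1.987931 − 0.869414 = 1.118517
N(d₁) = 0.976590,  N(d₂) = 0.868327,  e^(−rT) = 0.737222
E₀ = V₀·N(d₁) − D·e^(−rT)·N(d₂)
   = 85.3410·0.976590 − 29.9979·0.737222·0.868327 = 64.140060
B₀ = V₀ − E₀ = 85.3410 − 64.140060 = 21.200940
spread = −(1/T)·ln(B₀/D) − r = −(1/9.1005)·ln(21.200940/29.9979) − 0.0335 = 0.00463877
in basis points: 0.00463877 × 10⁴ = 46.3877 bp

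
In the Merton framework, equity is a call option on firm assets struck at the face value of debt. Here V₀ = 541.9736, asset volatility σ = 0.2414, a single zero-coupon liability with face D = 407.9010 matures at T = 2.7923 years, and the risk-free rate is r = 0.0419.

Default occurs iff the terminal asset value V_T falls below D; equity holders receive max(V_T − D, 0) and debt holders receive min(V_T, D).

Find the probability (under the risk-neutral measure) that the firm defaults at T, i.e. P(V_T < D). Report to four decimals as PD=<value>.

PD=0.2139

d₁ = [ln(V₀/D) + (r + σ²/2)T] / (σ√T)
   = [ln(541.9736/407.9010) + (0.0419 + 0.5·0.2414²)·2.7923] / (0.2414·√2.7923)
   = [0.284193 + 0.198357] / 0.403384 = 1.196254
d₂ = d₁ − σ√T = 1.196254 − 0.403384 = 0.792870
risk-neutral PD = N(−d₂) = N(-0.792870) = 0.213927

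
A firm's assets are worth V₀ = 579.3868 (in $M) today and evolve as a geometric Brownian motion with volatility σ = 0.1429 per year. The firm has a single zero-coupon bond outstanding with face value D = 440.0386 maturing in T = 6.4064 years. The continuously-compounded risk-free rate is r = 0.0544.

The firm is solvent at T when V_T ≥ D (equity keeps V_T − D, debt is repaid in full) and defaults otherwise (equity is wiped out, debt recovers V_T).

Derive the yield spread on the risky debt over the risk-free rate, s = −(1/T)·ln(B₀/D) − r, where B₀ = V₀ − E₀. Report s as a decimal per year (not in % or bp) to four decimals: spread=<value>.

spread=0.0013

d₁ = [ln(V₀/D) + (r + σ²/2)T] / (σ√T)
   = [ln(579.3868/440.0386) + (0.0544 + 0.5·0.1429²)·6.4064] / (0.1429·√6.4064)
   = [0.275108 + 0.413919] / 0.361692 = 1.905008
d₂ = d₁ − σ√T = 1.905008 − 0.361692 = 1.543316
N(d₁) = 0.971610,  N(d₂) = 0.938623,  e^(−rT) = 0.705740
E₀ = V₀·N(d₁) − D·e^(−rT)·N(d₂)
   = 579.3868·0.971610 − 440.0386·0.705740·0.938623 = 271.446215
B₀ = V₀ − E₀ = 579.3868 − 271.446215 = 307.940585
spread = −(1/T)·ln(B₀/D) − r = −(1/6.4064)·ln(307.940585/440.0386) − 0.0544 = 0.00131859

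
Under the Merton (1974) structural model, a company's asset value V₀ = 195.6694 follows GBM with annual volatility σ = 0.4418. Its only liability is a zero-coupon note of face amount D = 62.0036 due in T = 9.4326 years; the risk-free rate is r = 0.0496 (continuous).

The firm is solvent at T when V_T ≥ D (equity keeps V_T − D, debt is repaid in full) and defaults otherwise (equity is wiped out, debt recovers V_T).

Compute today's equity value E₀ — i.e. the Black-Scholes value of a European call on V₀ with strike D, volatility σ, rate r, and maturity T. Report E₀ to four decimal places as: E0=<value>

d₁ = [ln(V₀/D) + (r + σ²/2)T] / (σ√T)
   = [ln(195.6694/62.0036) + (0.0496 + 0.5·0.4418²)·9.4326] / (0.4418·√9.4326)
   = [1.149234 + 1.388419] / 1.356880 = 1.870212
d₂ = d₁ − σ√T = 1.870212 − 1.356880 = 0.513332
N(d₁) = 0.969273,  N(d₂) = 0.696140,  e^(−rT) = 0.626343
E₀ = V₀·N(d₁) − D·e^(−rT)·N(d₂)
   = 195.6694·0.969273 − 62.0036·0.626343·0.696140 = 162.622046

E0=162.6220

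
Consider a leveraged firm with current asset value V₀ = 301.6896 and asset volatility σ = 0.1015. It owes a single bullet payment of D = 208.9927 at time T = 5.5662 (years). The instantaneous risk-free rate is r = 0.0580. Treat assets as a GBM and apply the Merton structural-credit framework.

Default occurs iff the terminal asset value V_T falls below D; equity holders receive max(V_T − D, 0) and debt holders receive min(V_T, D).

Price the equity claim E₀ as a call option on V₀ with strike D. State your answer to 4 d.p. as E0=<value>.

d₁ = [ln(V₀/D) + (r + σ²/2)T] / (σ√T)
   = [ln(301.6896/208.9927) + (0.0580 + 0.5·0.1015²)·5.5662] / (0.1015·√5.5662)
   = [0.367099 + 0.351512] / 0.239467 = 3.000879
d₂ = d₁ − σ√T = 3.000879 − 0.239467 = 2.761412
N(d₁) = 0.998654,  N(d₂) = 0.997122,  e^(−rT) = 0.724090
E₀ = V₀·N(d₁) − D·e^(−rT)·N(d₂)
   = 301.6896·0.998654 − 208.9927·0.724090·0.997122 = 150.389467

E0=150.3895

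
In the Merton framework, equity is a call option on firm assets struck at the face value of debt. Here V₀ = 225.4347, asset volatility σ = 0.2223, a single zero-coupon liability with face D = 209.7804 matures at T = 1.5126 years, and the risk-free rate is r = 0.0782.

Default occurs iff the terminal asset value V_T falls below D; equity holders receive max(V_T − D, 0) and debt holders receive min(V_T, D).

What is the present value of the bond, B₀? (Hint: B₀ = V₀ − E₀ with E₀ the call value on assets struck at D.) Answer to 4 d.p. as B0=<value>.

d₁ = [ln(V₀/D) + (r + σ²/2)T] / (σ√T)
   = [ln(225.4347/209.7804) + (0.0782 + 0.5·0.2223²)·1.5126] / (0.2223·√1.5126)
   = [0.071969 + 0.155660] / 0.273402 = 0.832580
d₂ = d₁ − σ√T = 0.832580 − 0.273402 = 0.559178
N(d₁) = 0.797459,  N(d₂) = 0.711980,  e^(−rT) = 0.888443
E₀ = V₀·N(d₁) − D·e^(−rT)·N(d₂)
   = 225.4347·0.797459 − 209.7804·0.888443·0.711980 = 47.077700
B₀ = V₀ − E₀ = 225.4347 − 47.077700 = 178.357000

B0=178.3570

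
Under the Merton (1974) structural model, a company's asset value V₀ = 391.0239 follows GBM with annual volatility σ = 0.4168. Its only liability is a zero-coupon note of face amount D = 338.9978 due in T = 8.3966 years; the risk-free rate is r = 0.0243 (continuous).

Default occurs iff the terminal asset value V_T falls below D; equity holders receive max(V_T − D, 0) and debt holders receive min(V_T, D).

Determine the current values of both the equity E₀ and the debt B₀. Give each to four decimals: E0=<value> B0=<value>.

E0=214.2533 B0=176.7706

d₁ = [ln(V₀/D) + (r + σ²/2)T] / (σ√T)
   = [ln(391.0239/338.9978) + (0.0243 + 0.5·0.4168²)·8.3966] / (0.4168·√8.3966)
   = [0.142775 + 0.933375] / 1.207757 = 0.891033
d₂ = d₁ − σ√T = 0.891033 − 1.207757 = -0.316724
N(d₁) = 0.813544,  N(d₂) = 0.375726,  e^(−rT) = 0.815432
E₀ = V₀·N(d₁) − D·e^(−rT)·N(d₂)
   = 391.0239·0.813544 − 338.9978·0.815432·0.375726 = 214.253279
B₀ = V₀ − E₀ = 391.0239 − 214.253279 = 176.770621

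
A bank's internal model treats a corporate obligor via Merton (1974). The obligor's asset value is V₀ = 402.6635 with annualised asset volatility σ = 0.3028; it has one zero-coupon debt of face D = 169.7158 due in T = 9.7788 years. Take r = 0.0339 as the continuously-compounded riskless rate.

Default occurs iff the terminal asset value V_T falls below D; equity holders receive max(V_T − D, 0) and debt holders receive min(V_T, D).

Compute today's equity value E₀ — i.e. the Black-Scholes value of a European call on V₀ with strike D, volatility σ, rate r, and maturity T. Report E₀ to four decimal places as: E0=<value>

d₁ = [ln(V₀/D) + (r + σ²/2)T] / (σ√T)
   = [ln(402.6635/169.7158) + (0.0339 + 0.5·0.3028²)·9.7788] / (0.3028·√9.7788)
   = [0.863976 + 0.779800] / 0.946888 = 1.735977
d₂ = d₁ − σ√T = 1.735977 − 0.946888 = 0.789089
N(d₁) = 0.958716,  N(d₂) = 0.784970,  e^(−rT) = 0.717845
E₀ = V₀·N(d₁) − D·e^(−rT)·N(d₂)
   = 402.6635·0.958716 − 169.7158·0.717845·0.784970 = 290.407323

E0=290.4073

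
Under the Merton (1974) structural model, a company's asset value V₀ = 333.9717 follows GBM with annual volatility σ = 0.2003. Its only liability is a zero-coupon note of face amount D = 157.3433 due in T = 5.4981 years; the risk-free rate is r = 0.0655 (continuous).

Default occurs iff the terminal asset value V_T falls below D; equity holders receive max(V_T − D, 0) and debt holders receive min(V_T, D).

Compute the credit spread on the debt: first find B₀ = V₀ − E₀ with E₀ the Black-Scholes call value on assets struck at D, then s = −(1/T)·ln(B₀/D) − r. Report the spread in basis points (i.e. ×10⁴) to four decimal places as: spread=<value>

d₁ = [ln(V₀/D) + (r + σ²/2)T] / (σ√T)
   = [ln(333.9717/157.3433) + (0.0655 + 0.5·0.2003²)·5.4981] / (0.2003·√5.4981)
   = [0.752626 + 0.470418] / 0.469664 = 2.604083
d₂ = d₁ − σ√T = 2.604083 − 0.469664 = 2.134419
N(d₁) = 0.995394,  N(d₂) = 0.983596,  e^(−rT) = 0.697589
E₀ = V₀·N(d₁) − D·e^(−rT)·N(d₂)
   = 333.9717·0.995394 − 157.3433·0.697589·0.983596 = 224.473050
B₀ = V₀ − E₀ = 333.9717 − 224.473050 = 109.498650
spread = −(1/T)·ln(B₀/D) − r = −(1/5.4981)·ln(109.498650/157.3433) − 0.0655 = 0.00043511
in basis points: 0.00043511 × 10⁴ = 4.3511 bp

spread=4.3511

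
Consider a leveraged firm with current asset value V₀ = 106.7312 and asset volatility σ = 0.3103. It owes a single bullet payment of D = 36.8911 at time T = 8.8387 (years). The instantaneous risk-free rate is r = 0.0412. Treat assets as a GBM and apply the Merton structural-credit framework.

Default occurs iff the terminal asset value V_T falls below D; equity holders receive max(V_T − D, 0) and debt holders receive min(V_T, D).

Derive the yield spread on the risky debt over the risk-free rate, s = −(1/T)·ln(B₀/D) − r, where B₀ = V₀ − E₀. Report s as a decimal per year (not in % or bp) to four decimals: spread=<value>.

d₁ = [ln(V₀/D) + (r + σ²/2)T] / (σ√T)
   = [ln(106.7312/36.8911) + (0.0412 + 0.5·0.3103²)·8.8387] / (0.3103·√8.8387)
   = [1.062343 + 0.789676] / 0.922520 = 2.007565
d₂ = d₁ − σ√T = 2.007565 − 0.922520 = 1.085045
N(d₁) = 0.977655,  N(d₂) = 0.861049,  e^(−rT) = 0.694784
E₀ = V₀·N(d₁) − D·e^(−rT)·N(d₂)
   = 106.7312·0.977655 − 36.8911·0.694784·0.861049 = 82.276474
B₀ = V₀ − E₀ = 106.7312 − 82.276474 = 24.454726
spread = −(1/T)·ln(B₀/D) − r = −(1/8.8387)·ln(24.454726/36.8911) − 0.0412 = 0.00531666

spread=0.0053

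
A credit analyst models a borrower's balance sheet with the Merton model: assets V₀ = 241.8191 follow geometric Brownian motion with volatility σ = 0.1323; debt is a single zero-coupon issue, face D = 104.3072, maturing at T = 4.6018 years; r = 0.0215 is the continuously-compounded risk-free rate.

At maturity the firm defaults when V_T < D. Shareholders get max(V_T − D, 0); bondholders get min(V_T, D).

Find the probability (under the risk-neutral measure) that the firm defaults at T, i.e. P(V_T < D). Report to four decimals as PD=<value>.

d₁ = [ln(V₀/D) + (r + σ²/2)T] / (σ√T)
   = [ln(241.8191/104.3072) + (0.0215 + 0.5·0.1323²)·4.6018] / (0.1323·√4.6018)
   = [0.840850 + 0.139212] / 0.283807 = 3.453263
d₂ = d₁ − σ√T = 3.453263 − 0.283807 = 3.169455
risk-neutral PD = N(−d₂) = N(-3.169455) = 0.000764

PD=0.0008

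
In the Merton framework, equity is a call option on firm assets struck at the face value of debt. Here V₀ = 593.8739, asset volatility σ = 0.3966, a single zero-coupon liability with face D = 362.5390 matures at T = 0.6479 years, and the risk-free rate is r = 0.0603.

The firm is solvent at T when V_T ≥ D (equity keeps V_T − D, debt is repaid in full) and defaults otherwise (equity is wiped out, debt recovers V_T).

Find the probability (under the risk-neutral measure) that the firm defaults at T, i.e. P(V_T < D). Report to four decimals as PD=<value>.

d₁ = [ln(V₀/D) + (r + σ²/2)T] / (σ√T)
   = [ln(593.8739/362.5390) + (0.0603 + 0.5·0.3966²)·0.6479] / (0.3966·√0.6479)
   = [0.493535 + 0.090023] / 0.319232 = 1.828005
d₂ = d₁ − σ√T = 1.828005 − 0.319232 = 1.508772
risk-neutral PD = N(−d₂) = N(-1.508772) = 0.065678

PD=0.0657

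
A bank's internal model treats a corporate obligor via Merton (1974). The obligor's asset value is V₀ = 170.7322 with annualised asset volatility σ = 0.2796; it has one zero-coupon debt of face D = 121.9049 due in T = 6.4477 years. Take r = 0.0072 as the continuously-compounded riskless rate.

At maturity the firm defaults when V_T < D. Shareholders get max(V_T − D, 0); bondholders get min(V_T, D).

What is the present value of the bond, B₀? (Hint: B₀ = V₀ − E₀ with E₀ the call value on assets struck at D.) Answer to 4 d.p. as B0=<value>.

B0=98.3818

d₁ = [ln(V₀/D) + (r + σ²/2)T] / (σ√T)
   = [ln(170.7322/121.9049) + (0.0072 + 0.5·0.2796²)·6.4477] / (0.2796·√6.4477)
   = [0.336855 + 0.298452] / 0.709969 = 0.894837
d₂ = d₁ − σ√T = 0.894837 − 0.709969 = 0.184867
N(d₁) = 0.814563,  N(d₂) = 0.573334,  e^(−rT) = 0.954638
E₀ = V₀·N(d₁) − D·e^(−rT)·N(d₂)
   = 170.7322·0.814563 − 121.9049·0.954638·0.573334 = 72.350413
B₀ = V₀ − E₀ = 170.7322 − 72.350413 = 98.381787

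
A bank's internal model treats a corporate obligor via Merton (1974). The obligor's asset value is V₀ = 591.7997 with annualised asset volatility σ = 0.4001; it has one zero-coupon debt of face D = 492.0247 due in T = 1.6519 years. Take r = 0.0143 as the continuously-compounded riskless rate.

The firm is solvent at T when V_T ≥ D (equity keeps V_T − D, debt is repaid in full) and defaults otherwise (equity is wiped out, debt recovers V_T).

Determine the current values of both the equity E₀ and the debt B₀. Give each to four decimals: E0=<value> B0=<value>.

E0=172.9969 B0=418.8028

d₁ = [ln(V₀/D) + (r + σ²/2)T] / (σ√T)
   = [ln(591.7997/492.0247) + (0.0143 + 0.5·0.4001²)·1.6519] / (0.4001·√1.6519)
   = [0.184639 + 0.155840] / 0.514234 = 0.662111
d₂ = d₁ − σ√T = 0.662111 − 0.514234 = 0.147877
N(d₁) = 0.746050,  N(d₂) = 0.558780,  e^(−rT) = 0.976655
E₀ = V₀·N(d₁) − D·e^(−rT)·N(d₂)
   = 591.7997·0.746050 − 492.0247·0.976655·0.558780 = 172.996880
B₀ = V₀ − E₀ = 591.7997 − 172.996880 = 418.802820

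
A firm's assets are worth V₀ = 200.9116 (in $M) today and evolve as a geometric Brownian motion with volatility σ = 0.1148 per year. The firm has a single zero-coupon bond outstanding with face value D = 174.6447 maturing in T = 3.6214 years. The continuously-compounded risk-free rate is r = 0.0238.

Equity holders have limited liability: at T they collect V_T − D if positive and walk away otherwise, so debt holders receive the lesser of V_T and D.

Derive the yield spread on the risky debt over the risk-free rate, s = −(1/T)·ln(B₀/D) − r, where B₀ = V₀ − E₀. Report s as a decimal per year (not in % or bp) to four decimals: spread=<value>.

spread=0.0053

d₁ = [ln(V₀/D) + (r + σ²/2)T] / (σ√T)
   = [ln(200.9116/174.6447) + (0.0238 + 0.5·0.1148²)·3.6214] / (0.1148·√3.6214)
   = [0.140111 + 0.110053] / 0.218464 = 1.145103
d₂ = d₁ − σ√T = 1.145103 − 0.218464 = 0.926639
N(d₁) = 0.873917,  N(d₂) = 0.822943,  e^(−rT) = 0.917421
E₀ = V₀·N(d₁) − D·e^(−rT)·N(d₂)
   = 200.9116·0.873917 − 174.6447·0.917421·0.822943 = 43.725924
B₀ = V₀ − E₀ = 200.9116 − 43.725924 = 157.185676
spread = −(1/T)·ln(B₀/D) − r = −(1/3.6214)·ln(157.185676/174.6447) − 0.0238 = 0.00528430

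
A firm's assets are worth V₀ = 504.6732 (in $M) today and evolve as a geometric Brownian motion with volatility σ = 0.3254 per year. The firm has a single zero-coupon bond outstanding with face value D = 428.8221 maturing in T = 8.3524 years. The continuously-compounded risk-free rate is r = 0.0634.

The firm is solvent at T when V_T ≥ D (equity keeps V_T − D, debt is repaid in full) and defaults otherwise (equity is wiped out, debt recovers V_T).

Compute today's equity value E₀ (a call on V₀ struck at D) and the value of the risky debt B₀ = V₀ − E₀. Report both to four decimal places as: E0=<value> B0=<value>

E0=294.4818 B0=210.1914

d₁ = [ln(V₀/D) + (r + σ²/2)T] / (σ√T)
   = [ln(504.6732/428.8221) + (0.0634 + 0.5·0.3254²)·8.3524] / (0.3254·√8.3524)
   = [0.162869 + 0.971740] / 0.940423 = 1.206488
d₂ = d₁ − σ√T = 1.206488 − 0.940423 = 0.266065
N(d₁) = 0.886185,  N(d₂) = 0.604905,  e^(−rT) = 0.588875
E₀ = V₀·N(d₁) − D·e^(−rT)·N(d₂)
   = 504.6732·0.886185 − 428.8221·0.588875·0.604905 = 294.481790
B₀ = V₀ − E₀ = 504.6732 − 294.481790 = 210.191410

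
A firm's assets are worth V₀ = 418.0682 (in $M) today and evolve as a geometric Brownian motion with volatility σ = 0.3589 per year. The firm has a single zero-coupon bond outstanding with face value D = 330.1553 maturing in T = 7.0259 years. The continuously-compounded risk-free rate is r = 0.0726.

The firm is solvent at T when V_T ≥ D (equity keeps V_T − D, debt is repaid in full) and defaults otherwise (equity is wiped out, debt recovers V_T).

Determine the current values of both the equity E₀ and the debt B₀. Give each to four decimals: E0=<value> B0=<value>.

d₁ = [ln(V₀/D) + (r + σ²/2)T] / (σ√T)
   = [ln(418.0682/330.1553) + (0.0726 + 0.5·0.3589²)·7.0259] / (0.3589·√7.0259)
   = [0.236081 + 0.962581] / 0.951315 = 1.260005
d₂ = d₁ − σ√T = 1.260005 − 0.951315 = 0.308690
N(d₁) = 0.896166,  N(d₂) = 0.621221,  e^(−rT) = 0.600447
E₀ = V₀·N(d₁) − D·e^(−rT)·N(d₂)
   = 418.0682·0.896166 − 330.1553·0.600447·0.621221 = 251.507158
B₀ = V₀ − E₀ = 418.0682 − 251.507158 = 166.561042

E0=251.5072 B0=166.5610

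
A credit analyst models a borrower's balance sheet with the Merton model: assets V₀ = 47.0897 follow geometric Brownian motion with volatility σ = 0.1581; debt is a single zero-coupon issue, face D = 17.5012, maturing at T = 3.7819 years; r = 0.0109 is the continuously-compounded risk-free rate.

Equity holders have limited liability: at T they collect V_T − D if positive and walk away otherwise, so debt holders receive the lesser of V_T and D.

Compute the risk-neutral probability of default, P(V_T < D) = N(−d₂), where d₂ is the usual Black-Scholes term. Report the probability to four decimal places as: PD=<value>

PD=0.0007

d₁ = [ln(V₀/D) + (r + σ²/2)T] / (σ√T)
   = [ln(47.0897/17.5012) + (0.0109 + 0.5·0.1581²)·3.7819] / (0.1581·√3.7819)
   = [0.989785 + 0.088488] / 0.307459 = 3.507049
d₂ = d₁ − σ√T = 3.507049 − 0.307459 = 3.199590
risk-neutral PD = N(−d₂) = N(-3.199590) = 0.000688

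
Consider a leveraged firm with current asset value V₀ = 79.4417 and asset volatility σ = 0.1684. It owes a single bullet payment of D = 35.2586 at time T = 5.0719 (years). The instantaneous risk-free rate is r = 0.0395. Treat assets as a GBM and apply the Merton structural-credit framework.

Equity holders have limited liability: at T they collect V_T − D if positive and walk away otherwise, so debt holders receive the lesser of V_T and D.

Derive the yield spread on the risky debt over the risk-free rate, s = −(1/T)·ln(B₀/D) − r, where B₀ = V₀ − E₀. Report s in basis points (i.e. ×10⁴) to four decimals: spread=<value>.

d₁ = [ln(V₀/D) + (r + σ²/2)T] / (σ√T)
   = [ln(79.4417/35.2586) + (0.0395 + 0.5·0.1684²)·5.0719] / (0.1684·√5.0719)
   = [0.812314 + 0.272256] / 0.379252 = 2.859763
d₂ = d₁ − σ√T = 2.859763 − 0.379252 = 2.480512
N(d₁) = 0.997880,  N(d₂) = 0.993440,  e^(−rT) = 0.818452
E₀ = V₀·N(d₁) − D·e^(−rT)·N(d₂)
   = 79.4417·0.997880 − 35.2586·0.818452·0.993440 = 50.605111
B₀ = V₀ − E₀ = 79.4417 − 50.605111 = 28.836589
spread = −(1/T)·ln(B₀/D) − r = −(1/5.0719)·ln(28.836589/35.2586) − 0.0395 = 0.00014283
in basis points: 0.00014283 × 10⁴ = 1.4283 bp

spread=1.4283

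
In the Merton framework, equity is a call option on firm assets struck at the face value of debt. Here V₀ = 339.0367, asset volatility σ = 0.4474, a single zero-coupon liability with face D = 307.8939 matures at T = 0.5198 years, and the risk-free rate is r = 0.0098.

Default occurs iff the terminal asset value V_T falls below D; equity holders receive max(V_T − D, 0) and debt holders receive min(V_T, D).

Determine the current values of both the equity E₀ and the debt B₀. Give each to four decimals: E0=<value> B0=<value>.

d₁ = [ln(V₀/D) + (r + σ²/2)T] / (σ√T)
   = [ln(339.0367/307.8939) + (0.0098 + 0.5·0.4474²)·0.5198] / (0.4474·√0.5198)
   = [0.096353 + 0.057117] / 0.322563 = 0.475785
d₂ = d₁ − σ√T = 0.475785 − 0.322563 = 0.153222
N(d₁) = 0.682886,  N(d₂) = 0.560889,  e^(−rT) = 0.994919
E₀ = V₀·N(d₁) − D·e^(−rT)·N(d₂)
   = 339.0367·0.682886 − 307.8939·0.994919·0.560889 = 59.706811
B₀ = V₀ − E₀ = 339.0367 − 59.706811 = 279.329889

E0=59.7068 B0=279.3299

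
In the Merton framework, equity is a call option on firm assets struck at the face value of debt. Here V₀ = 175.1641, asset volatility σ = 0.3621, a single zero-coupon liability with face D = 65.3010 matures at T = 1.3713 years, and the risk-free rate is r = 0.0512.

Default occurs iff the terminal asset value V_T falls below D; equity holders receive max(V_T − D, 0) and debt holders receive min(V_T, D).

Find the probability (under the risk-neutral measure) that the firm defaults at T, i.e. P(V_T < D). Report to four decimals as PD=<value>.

PD=0.0113

d₁ = [ln(V₀/D) + (r + σ²/2)T] / (σ√T)
   = [ln(175.1641/65.3010) + (0.0512 + 0.5·0.3621²)·1.3713] / (0.3621·√1.3713)
   = [0.986716 + 0.160111] / 0.424028 = 2.704599
d₂ = d₁ − σ√T = 2.704599 − 0.424028 = 2.280571
risk-neutral PD = N(−d₂) = N(-2.280571) = 0.011287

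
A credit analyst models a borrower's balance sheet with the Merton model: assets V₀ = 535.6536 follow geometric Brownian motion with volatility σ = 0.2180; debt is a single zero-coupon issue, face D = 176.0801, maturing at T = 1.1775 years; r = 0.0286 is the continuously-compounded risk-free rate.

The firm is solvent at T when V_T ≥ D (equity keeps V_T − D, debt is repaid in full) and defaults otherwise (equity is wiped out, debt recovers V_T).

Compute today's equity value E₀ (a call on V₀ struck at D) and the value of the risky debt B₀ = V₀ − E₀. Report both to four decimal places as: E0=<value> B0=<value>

E0=365.4045 B0=170.2491

d₁ = [ln(V₀/D) + (r + σ²/2)T] / (σ√T)
   = [ln(535.6536/176.0801) + (0.0286 + 0.5·0.2180²)·1.1775] / (0.2180·√1.1775)
   = [1.112549 + 0.061656] / 0.236558 = 4.963716
d₂ = d₁ − σ√T = 4.963716 − 0.236558 = 4.727159
N(d₁) = 1.000000,  N(d₂) = 0.999999,  e^(−rT) = 0.966884
E₀ = V₀·N(d₁) − D·e^(−rT)·N(d₂)
   = 535.6536·1.000000 − 176.0801·0.966884·0.999999 = 365.404535
B₀ = V₀ − E₀ = 535.6536 − 365.404535 = 170.249065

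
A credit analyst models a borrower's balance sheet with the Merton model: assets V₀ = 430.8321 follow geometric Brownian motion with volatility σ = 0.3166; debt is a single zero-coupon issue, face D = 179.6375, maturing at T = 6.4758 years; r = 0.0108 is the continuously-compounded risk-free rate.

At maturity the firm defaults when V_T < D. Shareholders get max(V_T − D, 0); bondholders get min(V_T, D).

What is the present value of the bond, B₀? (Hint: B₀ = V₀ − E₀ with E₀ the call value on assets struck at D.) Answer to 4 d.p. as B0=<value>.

d₁ = [ln(V₀/D) + (r + σ²/2)T] / (σ√T)
   = [ln(430.8321/179.6375) + (0.0108 + 0.5·0.3166²)·6.4758] / (0.3166·√6.4758)
   = [0.874778 + 0.394491] / 0.805671 = 1.575419
d₂ = d₁ − σ√T = 1.575419 − 0.805671 = 0.769748
N(d₁) = 0.942420,  N(d₂) = 0.779275,  e^(−rT) = 0.932451
E₀ = V₀·N(d₁) − D·e^(−rT)·N(d₂)
   = 430.8321·0.942420 − 179.6375·0.932451·0.779275 = 275.493743
B₀ = V₀ − E₀ = 430.8321 − 275.493743 = 155.338357

B0=155.3384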